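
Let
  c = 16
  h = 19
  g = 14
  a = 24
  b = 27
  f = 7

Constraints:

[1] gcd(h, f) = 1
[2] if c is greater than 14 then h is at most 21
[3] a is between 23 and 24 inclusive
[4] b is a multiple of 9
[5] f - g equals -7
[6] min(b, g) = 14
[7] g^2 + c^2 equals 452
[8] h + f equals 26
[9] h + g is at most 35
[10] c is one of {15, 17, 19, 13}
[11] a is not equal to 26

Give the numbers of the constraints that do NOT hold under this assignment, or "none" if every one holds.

No — constraint 10 is not satisfied.

[1] gcd(19, 7) = 1  ✔
[2] c = 16 > 14, so we need h ≤ 21; h = 19 ≤ 21  ✔
[3] a = 24 lies in [23, 24]  ✔
[4] 27 / 9 = 3, so 9 divides 27  ✔
[5] f - g = 7 - 14 = -7  ✔
[6] min(27, 14) = 14  ✔
[7] g^2 + c^2 = 14^2 + 16^2 = 196 + 256 = 452  ✔
[8] h + f = 19 + 7 = 26  ✔
[9] h + g = 19 + 14 = 33; 33 ≤ 35  ✔
[10] c = 16 is not in {15, 17, 19, 13}  ✘
[11] a = 24, and 24 ≠ 26  ✔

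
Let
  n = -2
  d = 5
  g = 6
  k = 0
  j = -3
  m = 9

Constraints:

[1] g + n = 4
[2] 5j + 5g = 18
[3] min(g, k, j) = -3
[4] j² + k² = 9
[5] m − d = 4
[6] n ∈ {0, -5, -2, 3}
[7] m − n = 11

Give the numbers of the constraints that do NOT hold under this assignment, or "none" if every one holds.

Constraint 2 is violated.

[1] g + n = 6 + (-2) = 4  yes
[2] 5j + 5g = 5(-3) + 5(6) = 15, not 18  no
[3] min(6, 0, -3) = -3  yes
[4] j² + k² = (-3)² + 0² = 9 + 0 = 9  yes
[5] m − d = 9 − 5 = 4  yes
[6] n = -2 is in {0, -5, -2, 3}  yes
[7] m − n = 9 − (-2) = 11  yes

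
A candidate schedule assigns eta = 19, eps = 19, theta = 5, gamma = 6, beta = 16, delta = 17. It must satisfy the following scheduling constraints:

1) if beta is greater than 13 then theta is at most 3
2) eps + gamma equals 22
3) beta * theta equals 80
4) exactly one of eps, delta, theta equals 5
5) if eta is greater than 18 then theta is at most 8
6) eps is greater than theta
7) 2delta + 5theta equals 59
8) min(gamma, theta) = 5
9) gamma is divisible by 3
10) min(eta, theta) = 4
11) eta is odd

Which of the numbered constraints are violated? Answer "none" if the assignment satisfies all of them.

1) beta = 16 > 13, so we need theta ≤ 3; but theta = 5 > 3 — does not hold.
2) eps + gamma = 19 + 6 = 25, not 22 — does not hold.
3) beta * theta = 16 * 5 = 80 — holds.
4) eps=19, delta=17, theta=5; 1 of them equals 5 — holds.
5) eta = 19 > 18, so we need theta ≤ 8; theta = 5 ≤ 8 — holds.
6) eps = 19, theta = 5; 19 > 5 — holds.
7) 2delta + 5theta = 2(17) + 5(5) = 59 — holds.
8) min(6, 5) = 5 — holds.
9) 6 / 3 = 2, so 3 divides 6 — holds.
10) min(19, 5) = 5, not 4 — does not hold.
11) eta = 19 is odd — holds.

No — constraints 1, 2, and 10 are not satisfied.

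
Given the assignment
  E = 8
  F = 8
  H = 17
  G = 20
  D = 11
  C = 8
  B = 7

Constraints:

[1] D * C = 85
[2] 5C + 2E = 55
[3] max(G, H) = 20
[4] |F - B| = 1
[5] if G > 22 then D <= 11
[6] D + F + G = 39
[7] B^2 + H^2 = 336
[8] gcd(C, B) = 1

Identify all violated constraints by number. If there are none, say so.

Constraints 1, 2, and 7 do not hold.

[1] D * C = 11 * 8 = 88, not 85 — violated.
[2] 5C + 2E = 5(8) + 2(8) = 56, not 55 — violated.
[3] max(20, 17) = 20 — satisfied.
[4] |8 - 7| = 1 — satisfied.
[5] G = 20, not > 22; antecedent false, conditional vacuously true — satisfied.
[6] D + F + G = 11 + 8 + 20 = 39 — satisfied.
[7] B^2 + H^2 = 7^2 + 17^2 = 49 + 289 = 338, not 336 — violated.
[8] gcd(8, 7) = 1 — satisfied.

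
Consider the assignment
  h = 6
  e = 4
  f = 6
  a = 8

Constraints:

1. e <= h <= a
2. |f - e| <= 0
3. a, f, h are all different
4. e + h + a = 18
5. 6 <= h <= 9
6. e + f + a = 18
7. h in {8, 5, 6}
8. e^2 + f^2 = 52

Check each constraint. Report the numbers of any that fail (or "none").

No — constraints 2 and 3 are not satisfied.

1. values 4 <= 6 <= 8  ✓
2. |6 - 4| = 2; 2 > 0, exceeds bound 0  ✗
3. f = h = 6, not all different  ✗
4. e + h + a = 4 + 6 + 8 = 18  ✓
5. h = 6 lies in [6, 9]  ✓
6. e + f + a = 4 + 6 + 8 = 18  ✓
7. h = 6 is in {8, 5, 6}  ✓
8. e^2 + f^2 = 4^2 + 6^2 = 16 + 36 = 52  ✓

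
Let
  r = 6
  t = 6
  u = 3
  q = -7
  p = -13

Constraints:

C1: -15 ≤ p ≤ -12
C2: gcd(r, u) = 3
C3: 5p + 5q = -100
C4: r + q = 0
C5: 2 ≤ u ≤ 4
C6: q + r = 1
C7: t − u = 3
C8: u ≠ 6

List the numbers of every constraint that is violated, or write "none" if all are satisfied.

C1: p = -13 lies in [-15, -12]  yes
C2: gcd(6, 3) = 3  yes
C3: 5p + 5q = 5(-13) + 5(-7) = -100  yes
C4: r + q = 6 + (-7) = -1, not 0  no
C5: u = 3 lies in [2, 4]  yes
C6: q + r = -7 + 6 = -1, not 1  no
C7: t − u = 6 − 3 = 3  yes
C8: u = 3, and 3 ≠ 6  yes

Constraints 4 and 6 do not hold.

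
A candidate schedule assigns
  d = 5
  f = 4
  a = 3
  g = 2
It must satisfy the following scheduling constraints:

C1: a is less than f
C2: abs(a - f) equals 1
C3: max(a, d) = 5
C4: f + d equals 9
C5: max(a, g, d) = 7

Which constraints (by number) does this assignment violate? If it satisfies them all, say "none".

The assignment fails constraint 5.

C1: a = 3, f = 4; 3 < 4  ✔
C2: abs(3 - 4) = 1  ✔
C3: max(3, 5) = 5  ✔
C4: f + d = 4 + 5 = 9  ✔
C5: max(3, 2, 5) = 5, not 7  ✘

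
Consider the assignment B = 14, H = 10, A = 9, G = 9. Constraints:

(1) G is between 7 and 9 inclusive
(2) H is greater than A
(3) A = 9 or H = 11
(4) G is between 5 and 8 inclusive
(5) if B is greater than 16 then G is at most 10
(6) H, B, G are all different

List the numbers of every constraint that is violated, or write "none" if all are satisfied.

No — constraint 4 is not satisfied.

(1) G = 9 lies in [7, 9] — holds.
(2) H = 10, A = 9; 10 > 9 — holds.
(3) A = 9 = 9 (first disjunct) — holds.
(4) G = 9 is outside [5, 8] — fails.
(5) B = 14, not > 16; antecedent false, conditional vacuously true — holds.
(6) values 10, 14, 9 are pairwise distinct — holds.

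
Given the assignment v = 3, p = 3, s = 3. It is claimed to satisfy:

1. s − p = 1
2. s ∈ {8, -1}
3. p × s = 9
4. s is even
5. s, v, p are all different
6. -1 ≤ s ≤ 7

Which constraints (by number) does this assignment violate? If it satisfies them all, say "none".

1. s − p = 3 − 3 = 0, not 1  no
2. s = 3 is not in {8, -1}  no
3. p × s = 3 × 3 = 9  yes
4. s = 3 is odd  no
5. s = v = 3, not all different  no
6. s = 3 lies in [-1, 7]  yes

Violated: 1, 2, 4, 5.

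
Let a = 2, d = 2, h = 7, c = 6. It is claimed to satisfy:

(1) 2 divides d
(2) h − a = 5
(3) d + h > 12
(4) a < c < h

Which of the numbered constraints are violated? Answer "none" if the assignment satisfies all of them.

(1) 2 / 2 = 1, so 2 divides 2 — holds.
(2) h − a = 7 − 2 = 5 — holds.
(3) d + h = 2 + 7 = 9; 9 ≤ 12, bound 12 not met — fails.
(4) values 2 < 6 < 7 — holds.

Constraint 3 is violated.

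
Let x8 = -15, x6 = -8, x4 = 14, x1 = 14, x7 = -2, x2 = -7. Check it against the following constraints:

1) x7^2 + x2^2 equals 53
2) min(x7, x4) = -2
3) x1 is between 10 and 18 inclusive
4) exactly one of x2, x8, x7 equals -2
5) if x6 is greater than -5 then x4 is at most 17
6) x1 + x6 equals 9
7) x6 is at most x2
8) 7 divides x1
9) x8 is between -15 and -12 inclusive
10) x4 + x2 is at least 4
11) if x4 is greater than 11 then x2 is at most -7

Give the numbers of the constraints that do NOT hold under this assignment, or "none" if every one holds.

1) x7^2 + x2^2 = (-2)^2 + (-7)^2 = 4 + 49 = 53 — holds.
2) min(-2, 14) = -2 — holds.
3) x1 = 14 lies in [10, 18] — holds.
4) x2=-7, x8=-15, x7=-2; 1 of them equals -2 — holds.
5) x6 = -8, not > -5; antecedent false, conditional vacuously true — holds.
6) x1 + x6 = 14 + (-8) = 6, not 9 — does not hold.
7) x6 = -8, x2 = -7; -8 ≤ -7 — holds.
8) 14 / 7 = 2, so 7 divides 14 — holds.
9) x8 = -15 lies in [-15, -12] — holds.
10) x4 + x2 = 14 + (-7) = 7; 7 ≥ 4 — holds.
11) x4 = 14 > 11, so we need x2 ≤ -7; x2 = -7 ≤ -7 — holds.

The assignment fails constraint 6.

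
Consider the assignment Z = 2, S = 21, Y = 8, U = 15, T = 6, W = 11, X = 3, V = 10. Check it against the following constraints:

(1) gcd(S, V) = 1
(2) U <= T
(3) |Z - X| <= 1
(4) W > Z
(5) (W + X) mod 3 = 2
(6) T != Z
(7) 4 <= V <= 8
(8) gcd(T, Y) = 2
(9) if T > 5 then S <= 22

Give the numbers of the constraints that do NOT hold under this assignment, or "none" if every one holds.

(1) gcd(21, 10) = 1 — satisfied.
(2) U = 15, T = 6; 15 > 6 (want ≤) — violated.
(3) |2 - 3| = 1; 1 ≤ 1 — satisfied.
(4) W = 11, Z = 2; 11 > 2 — satisfied.
(5) W + X = 14; 14 mod 3 = 2 — satisfied.
(6) T = 6, Z = 2; distinct — satisfied.
(7) V = 10 is outside [4, 8] — violated.
(8) gcd(6, 8) = 2 — satisfied.
(9) T = 6 > 5, so we need S ≤ 22; S = 21 ≤ 22 — satisfied.

Constraints 2, 7 do not hold.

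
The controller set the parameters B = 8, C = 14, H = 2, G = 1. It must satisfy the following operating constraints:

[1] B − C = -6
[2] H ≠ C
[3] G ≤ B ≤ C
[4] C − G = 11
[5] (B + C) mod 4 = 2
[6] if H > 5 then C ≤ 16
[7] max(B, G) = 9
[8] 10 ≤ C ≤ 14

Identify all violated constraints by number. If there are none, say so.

The assignment fails constraints 4, 7.

[1] B − C = 8 − 14 = -6  true
[2] H = 2, C = 14; distinct  true
[3] values 1 ≤ 8 ≤ 14  true
[4] C − G = 14 − 1 = 13, not 11  false
[5] B + C = 22; 22 mod 4 = 2  true
[6] H = 2, not > 5; antecedent false, conditional vacuously true  true
[7] max(8, 1) = 8, not 9  false
[8] C = 14 lies in [10, 14]  true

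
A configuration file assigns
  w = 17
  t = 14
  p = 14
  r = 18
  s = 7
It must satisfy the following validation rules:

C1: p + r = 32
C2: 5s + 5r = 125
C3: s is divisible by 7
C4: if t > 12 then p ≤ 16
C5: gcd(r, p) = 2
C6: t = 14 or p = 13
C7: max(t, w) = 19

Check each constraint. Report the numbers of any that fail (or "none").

C1: p + r = 14 + 18 = 32  ✔
C2: 5s + 5r = 5(7) + 5(18) = 125  ✔
C3: 7 / 7 = 1, so 7 divides 7  ✔
C4: t = 14 > 12, so we need p ≤ 16; p = 14 ≤ 16  ✔
C5: gcd(18, 14) = 2  ✔
C6: t = 14 = 14 (first disjunct)  ✔
C7: max(14, 17) = 17, not 19  ✘

Violated: 7.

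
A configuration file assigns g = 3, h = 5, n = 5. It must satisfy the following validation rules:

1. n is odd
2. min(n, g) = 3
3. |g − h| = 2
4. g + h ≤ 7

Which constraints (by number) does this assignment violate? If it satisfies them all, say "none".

1. n = 5 is odd — OK.
2. min(5, 3) = 3 — OK.
3. |3 − 5| = 2 — OK.
4. g + h = 3 + 5 = 8; 8 > 7, bound 7 not met — violated.

Constraint 4 does not hold.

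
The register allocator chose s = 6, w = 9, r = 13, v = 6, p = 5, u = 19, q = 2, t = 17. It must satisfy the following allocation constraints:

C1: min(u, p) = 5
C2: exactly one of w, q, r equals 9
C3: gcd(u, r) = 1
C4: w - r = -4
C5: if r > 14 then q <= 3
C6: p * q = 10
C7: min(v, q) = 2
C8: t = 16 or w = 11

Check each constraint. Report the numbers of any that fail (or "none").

The assignment fails constraint 8.

C1: min(19, 5) = 5  yes
C2: w=9, q=2, r=13; 1 of them equals 9  yes
C3: gcd(19, 13) = 1  yes
C4: w - r = 9 - 13 = -4  yes
C5: r = 13, not > 14; antecedent false, conditional vacuously true  yes
C6: p * q = 5 * 2 = 10  yes
C7: min(6, 2) = 2  yes
C8: t = 17 ≠ 16 and w = 9 ≠ 11; both disjuncts false  no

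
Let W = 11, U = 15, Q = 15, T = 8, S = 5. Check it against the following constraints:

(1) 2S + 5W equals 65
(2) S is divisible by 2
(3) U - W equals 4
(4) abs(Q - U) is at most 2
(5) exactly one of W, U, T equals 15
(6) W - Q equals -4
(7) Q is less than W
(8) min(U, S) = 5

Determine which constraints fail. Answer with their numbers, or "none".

(1) 2S + 5W = 2(5) + 5(11) = 65 — holds.
(2) 5 = 2*2 + 1, so 2 does not divide 5 — does not hold.
(3) U - W = 15 - 11 = 4 — holds.
(4) abs(15 - 15) = 0; 0 ≤ 2 — holds.
(5) W=11, U=15, T=8; 1 of them equals 15 — holds.
(6) W - Q = 11 - 15 = -4 — holds.
(7) Q = 15, W = 11; 15 ≥ 11 (want <) — does not hold.
(8) min(15, 5) = 5 — holds.

Violated: 2 and 7.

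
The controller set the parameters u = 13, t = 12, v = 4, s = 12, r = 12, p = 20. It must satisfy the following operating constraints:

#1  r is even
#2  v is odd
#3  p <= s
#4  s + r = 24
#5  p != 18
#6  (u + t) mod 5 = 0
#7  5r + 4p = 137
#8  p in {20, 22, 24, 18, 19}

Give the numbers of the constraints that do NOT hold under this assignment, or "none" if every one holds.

#1 r = 12 is even  ✓
#2 v = 4 is even  ✗
#3 p = 20, s = 12; 20 > 12 (want ≤)  ✗
#4 s + r = 12 + 12 = 24  ✓
#5 p = 20, and 20 ≠ 18  ✓
#6 u + t = 25; 25 mod 5 = 0  ✓
#7 5r + 4p = 5(12) + 4(20) = 140, not 137  ✗
#8 p = 20 is in {20, 22, 24, 18, 19}  ✓

Constraints 2, 3, and 7 are violated.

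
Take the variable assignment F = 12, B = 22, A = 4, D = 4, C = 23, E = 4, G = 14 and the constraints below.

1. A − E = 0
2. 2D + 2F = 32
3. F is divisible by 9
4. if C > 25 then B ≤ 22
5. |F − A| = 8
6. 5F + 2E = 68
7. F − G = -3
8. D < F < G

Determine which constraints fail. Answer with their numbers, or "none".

Constraints 3 and 7 do not hold.

1. A − E = 4 − 4 = 0  ✓
2. 2D + 2F = 2(4) + 2(12) = 32  ✓
3. 12 = 9×1 + 3, so 9 does not divide 12  ✗
4. C = 23, not > 25; antecedent false, conditional vacuously true  ✓
5. |12 − 4| = 8  ✓
6. 5F + 2E = 5(12) + 2(4) = 68  ✓
7. F − G = 12 − 14 = -2, not -3  ✗
8. values 4 < 12 < 14  ✓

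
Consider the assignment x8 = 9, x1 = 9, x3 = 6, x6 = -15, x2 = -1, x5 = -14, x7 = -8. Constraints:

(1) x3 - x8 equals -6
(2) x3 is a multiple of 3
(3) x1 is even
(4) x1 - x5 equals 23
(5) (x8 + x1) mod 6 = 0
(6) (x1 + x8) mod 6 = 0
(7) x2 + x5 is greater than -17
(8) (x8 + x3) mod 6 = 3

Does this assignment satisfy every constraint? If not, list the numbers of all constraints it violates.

(1) x3 - x8 = 6 - 9 = -3, not -6  fails
(2) 6 / 3 = 2, so 3 divides 6  holds
(3) x1 = 9 is odd  fails
(4) x1 - x5 = 9 - (-14) = 23  holds
(5) x8 + x1 = 18; 18 mod 6 = 0  holds
(6) x1 + x8 = 18; 18 mod 6 = 0  holds
(7) x2 + x5 = -1 + (-14) = -15; -15 > -17  holds
(8) x8 + x3 = 15; 15 mod 6 = 3  holds

Constraints 1, 3 are violated.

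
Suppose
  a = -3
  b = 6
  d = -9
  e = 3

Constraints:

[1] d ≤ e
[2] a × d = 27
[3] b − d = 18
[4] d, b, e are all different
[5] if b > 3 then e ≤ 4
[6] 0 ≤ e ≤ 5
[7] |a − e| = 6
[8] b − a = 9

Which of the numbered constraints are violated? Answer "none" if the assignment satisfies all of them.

No — constraint 3 is not satisfied.

[1] d = -9, e = 3; -9 ≤ 3 — OK.
[2] a × d = -3 × (-9) = 27 — OK.
[3] b − d = 6 − (-9) = 15, not 18 — violated.
[4] values -9, 6, 3 are pairwise distinct — OK.
[5] b = 6 > 3, so we need e ≤ 4; e = 3 ≤ 4 — OK.
[6] e = 3 lies in [0, 5] — OK.
[7] |-3 − 3| = 6 — OK.
[8] b − a = 6 − (-3) = 9 — OK.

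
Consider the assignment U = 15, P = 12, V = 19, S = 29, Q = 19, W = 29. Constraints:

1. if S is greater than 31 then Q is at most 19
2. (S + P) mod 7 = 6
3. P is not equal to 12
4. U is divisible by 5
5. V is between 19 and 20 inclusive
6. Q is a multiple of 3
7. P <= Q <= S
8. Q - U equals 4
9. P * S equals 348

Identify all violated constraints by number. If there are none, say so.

1. S = 29, not > 31; antecedent false, conditional vacuously true — satisfied.
2. S + P = 41; 41 mod 7 = 6 — satisfied.
3. P = 12, but 12 is required to differ — violated.
4. 15 / 5 = 3, so 5 divides 15 — satisfied.
5. V = 19 lies in [19, 20] — satisfied.
6. 19 = 3*6 + 1, so 3 does not divide 19 — violated.
7. values 12 <= 19 <= 29 — satisfied.
8. Q - U = 19 - 15 = 4 — satisfied.
9. P * S = 12 * 29 = 348 — satisfied.

No — constraints 3, 6 are not satisfied.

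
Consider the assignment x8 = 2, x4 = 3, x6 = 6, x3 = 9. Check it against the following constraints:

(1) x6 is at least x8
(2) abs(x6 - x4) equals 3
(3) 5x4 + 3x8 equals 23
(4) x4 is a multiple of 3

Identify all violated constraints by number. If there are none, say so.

(1) x6 = 6, x8 = 2; 6 ≥ 2 — satisfied.
(2) abs(6 - 3) = 3 — satisfied.
(3) 5x4 + 3x8 = 5(3) + 3(2) = 21, not 23 — violated.
(4) 3 / 3 = 1, so 3 divides 3 — satisfied.

Constraint 3 does not hold.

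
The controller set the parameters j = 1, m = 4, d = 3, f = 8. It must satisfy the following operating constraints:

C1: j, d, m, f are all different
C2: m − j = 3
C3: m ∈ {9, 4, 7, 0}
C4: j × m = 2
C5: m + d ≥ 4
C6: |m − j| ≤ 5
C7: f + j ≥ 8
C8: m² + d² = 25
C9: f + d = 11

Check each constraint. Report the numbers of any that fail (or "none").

C1: values 1, 3, 4, 8 are pairwise distinct — OK.
C2: m − j = 4 − 1 = 3 — OK.
C3: m = 4 is in {9, 4, 7, 0} — OK.
C4: j × m = 1 × 4 = 4, not 2 — violated.
C5: m + d = 4 + 3 = 7; 7 ≥ 4 — OK.
C6: |4 − 1| = 3; 3 ≤ 5 — OK.
C7: f + j = 8 + 1 = 9; 9 ≥ 8 — OK.
C8: m² + d² = 4² + 3² = 16 + 9 = 25 — OK.
C9: f + d = 8 + 3 = 11 — OK.

Constraint 4 is violated.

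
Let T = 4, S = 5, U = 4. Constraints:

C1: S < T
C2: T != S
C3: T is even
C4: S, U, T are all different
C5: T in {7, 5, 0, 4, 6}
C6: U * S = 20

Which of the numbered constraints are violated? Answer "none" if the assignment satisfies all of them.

The assignment fails constraints 1, 4.

C1: S = 5, T = 4; 5 ≥ 4 (want <)  ✗
C2: T = 4, S = 5; distinct  ✓
C3: T = 4 is even  ✓
C4: U = T = 4, not all different  ✗
C5: T = 4 is in {7, 5, 0, 4, 6}  ✓
C6: U * S = 4 * 5 = 20  ✓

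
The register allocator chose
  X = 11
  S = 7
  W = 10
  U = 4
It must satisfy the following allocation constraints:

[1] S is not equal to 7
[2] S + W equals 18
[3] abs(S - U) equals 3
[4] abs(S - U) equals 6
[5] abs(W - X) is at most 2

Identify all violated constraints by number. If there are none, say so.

[1] S = 7, but 7 is required to differ — does not hold.
[2] S + W = 7 + 10 = 17, not 18 — does not hold.
[3] abs(7 - 4) = 3 — holds.
[4] abs(7 - 4) = 3, not 6 — does not hold.
[5] abs(10 - 11) = 1; 1 ≤ 2 — holds.

Violated: 1, 2, and 4.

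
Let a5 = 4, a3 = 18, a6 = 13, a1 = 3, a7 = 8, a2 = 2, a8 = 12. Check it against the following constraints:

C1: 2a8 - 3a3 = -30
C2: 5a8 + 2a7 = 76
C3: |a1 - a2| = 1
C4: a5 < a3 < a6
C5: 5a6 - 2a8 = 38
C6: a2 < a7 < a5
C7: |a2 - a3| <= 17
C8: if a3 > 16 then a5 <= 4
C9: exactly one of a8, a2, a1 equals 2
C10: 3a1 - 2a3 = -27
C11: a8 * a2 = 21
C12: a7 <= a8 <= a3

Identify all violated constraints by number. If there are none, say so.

C1: 2a8 - 3a3 = 2(12) - 3(18) = -30 — satisfied.
C2: 5a8 + 2a7 = 5(12) + 2(8) = 76 — satisfied.
C3: |3 - 2| = 1 — satisfied.
C4: values 4, 18, 13; a3 = 18 is not < a6 = 13 — violated.
C5: 5a6 - 2a8 = 5(13) - 2(12) = 41, not 38 — violated.
C6: values 2, 8, 4; a7 = 8 is not < a5 = 4 — violated.
C7: |2 - 18| = 16; 16 ≤ 17 — satisfied.
C8: a3 = 18 > 16, so we need a5 ≤ 4; a5 = 4 ≤ 4 — satisfied.
C9: a8=12, a2=2, a1=3; 1 of them equals 2 — satisfied.
C10: 3a1 - 2a3 = 3(3) - 2(18) = -27 — satisfied.
C11: a8 * a2 = 12 * 2 = 24, not 21 — violated.
C12: values 8 <= 12 <= 18 — satisfied.

Constraints 4, 5, 6, 11 are violated.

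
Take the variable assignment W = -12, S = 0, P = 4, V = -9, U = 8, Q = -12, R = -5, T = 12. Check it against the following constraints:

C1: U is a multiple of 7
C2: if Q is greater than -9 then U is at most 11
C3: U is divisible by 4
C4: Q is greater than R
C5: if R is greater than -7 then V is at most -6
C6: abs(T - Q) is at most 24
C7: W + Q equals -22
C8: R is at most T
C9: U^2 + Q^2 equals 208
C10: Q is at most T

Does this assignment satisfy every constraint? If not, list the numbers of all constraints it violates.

The assignment fails constraints 1, 4, and 7.

C1: 8 = 7*1 + 1, so 7 does not divide 8 — violated.
C2: Q = -12, not > -9; antecedent false, conditional vacuously true — satisfied.
C3: 8 / 4 = 2, so 4 divides 8 — satisfied.
C4: Q = -12, R = -5; -12 ≤ -5 (want >) — violated.
C5: R = -5 > -7, so we need V ≤ -6; V = -9 ≤ -6 — satisfied.
C6: abs(12 - (-12)) = 24; 24 ≤ 24 — satisfied.
C7: W + Q = -12 + (-12) = -24, not -22 — violated.
C8: R = -5, T = 12; -5 ≤ 12 — satisfied.
C9: U^2 + Q^2 = 8^2 + (-12)^2 = 64 + 144 = 208 — satisfied.
C10: Q = -12, T = 12; -12 ≤ 12 — satisfied.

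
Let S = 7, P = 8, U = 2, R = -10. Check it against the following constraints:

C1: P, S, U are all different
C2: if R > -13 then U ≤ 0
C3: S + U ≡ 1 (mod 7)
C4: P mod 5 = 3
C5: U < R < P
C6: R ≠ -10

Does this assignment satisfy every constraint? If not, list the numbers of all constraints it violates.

Constraints 2, 3, 5, 6 do not hold.

C1: values 8, 7, 2 are pairwise distinct — OK.
C2: R = -10 > -13, so we need U ≤ 0; but U = 2 > 0 — violated.
C3: S + U = 9; 9 mod 7 = 2, not 1 — violated.
C4: 8 mod 5 = 3 — OK.
C5: values 2, -10, 8; U = 2 is not < R = -10 — violated.
C6: R = -10, but -10 is required to differ — violated.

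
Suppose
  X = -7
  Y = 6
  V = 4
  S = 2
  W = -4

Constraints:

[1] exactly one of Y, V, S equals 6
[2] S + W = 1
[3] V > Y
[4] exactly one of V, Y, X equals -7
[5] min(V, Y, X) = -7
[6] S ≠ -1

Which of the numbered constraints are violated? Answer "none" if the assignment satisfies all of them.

Constraints 2 and 3 are violated.

[1] Y=6, V=4, S=2; 1 of them equals 6 — holds.
[2] S + W = 2 + (-4) = -2, not 1 — does not hold.
[3] V = 4, Y = 6; 4 ≤ 6 (want >) — does not hold.
[4] V=4, Y=6, X=-7; 1 of them equals -7 — holds.
[5] min(4, 6, -7) = -7 — holds.
[6] S = 2, and 2 ≠ -1 — holds.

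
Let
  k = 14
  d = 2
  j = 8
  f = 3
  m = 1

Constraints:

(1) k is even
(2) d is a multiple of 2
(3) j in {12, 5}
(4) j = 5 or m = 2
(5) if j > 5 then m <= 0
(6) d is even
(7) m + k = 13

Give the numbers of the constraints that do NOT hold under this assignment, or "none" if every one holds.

(1) k = 14 is even — holds.
(2) 2 / 2 = 1, so 2 divides 2 — holds.
(3) j = 8 is not in {12, 5} — fails.
(4) j = 8 ≠ 5 and m = 1 ≠ 2; both disjuncts false — fails.
(5) j = 8 > 5, so we need m ≤ 0; but m = 1 > 0 — fails.
(6) d = 2 is even — holds.
(7) m + k = 1 + 14 = 15, not 13 — fails.

Violated: 3, 4, 5, 7.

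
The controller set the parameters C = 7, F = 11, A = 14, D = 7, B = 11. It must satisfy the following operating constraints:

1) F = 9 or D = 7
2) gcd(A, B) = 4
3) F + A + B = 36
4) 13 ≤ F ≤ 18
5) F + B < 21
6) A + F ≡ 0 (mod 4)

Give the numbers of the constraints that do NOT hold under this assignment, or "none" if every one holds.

Violated: 2, 4, 5, 6.

1) F = 11 ≠ 9, but D = 7 = 7 (second disjunct) — holds.
2) gcd(14, 11) = 1, not 4 — does not hold.
3) F + A + B = 11 + 14 + 11 = 36 — holds.
4) F = 11 is outside [13, 18] — does not hold.
5) F + B = 11 + 11 = 22; 22 ≥ 21, bound 21 not met — does not hold.
6) A + F = 25; 25 mod 4 = 1, not 0 — does not hold.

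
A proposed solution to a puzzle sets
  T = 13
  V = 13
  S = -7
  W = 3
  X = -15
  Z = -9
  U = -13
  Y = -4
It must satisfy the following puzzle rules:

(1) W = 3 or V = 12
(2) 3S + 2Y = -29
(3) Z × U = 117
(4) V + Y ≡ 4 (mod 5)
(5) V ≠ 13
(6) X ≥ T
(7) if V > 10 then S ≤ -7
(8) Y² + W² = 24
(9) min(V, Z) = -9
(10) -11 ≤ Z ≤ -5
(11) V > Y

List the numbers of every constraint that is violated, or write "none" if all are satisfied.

The assignment fails constraints 5, 6, 8.

(1) W = 3 = 3 (first disjunct) — satisfied.
(2) 3S + 2Y = 3(-7) + 2(-4) = -29 — satisfied.
(3) Z × U = -9 × (-13) = 117 — satisfied.
(4) V + Y = 9; 9 mod 5 = 4 — satisfied.
(5) V = 13, but 13 is required to differ — violated.
(6) X = -15, T = 13; -15 < 13 (want ≥) — violated.
(7) V = 13 > 10, so we need S ≤ -7; S = -7 ≤ -7 — satisfied.
(8) Y² + W² = (-4)² + 3² = 16 + 9 = 25, not 24 — violated.
(9) min(13, -9) = -9 — satisfied.
(10) Z = -9 lies in [-11, -5] — satisfied.
(11) V = 13, Y = -4; 13 > -4 — satisfied.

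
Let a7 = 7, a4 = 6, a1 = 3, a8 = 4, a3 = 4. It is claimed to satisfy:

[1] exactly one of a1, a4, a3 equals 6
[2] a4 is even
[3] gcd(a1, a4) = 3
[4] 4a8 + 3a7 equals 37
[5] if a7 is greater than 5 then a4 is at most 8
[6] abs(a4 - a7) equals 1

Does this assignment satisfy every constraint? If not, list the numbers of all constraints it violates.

All constraints are satisfied.

[1] a1=3, a4=6, a3=4; 1 of them equals 6  holds
[2] a4 = 6 is even  holds
[3] gcd(3, 6) = 3  holds
[4] 4a8 + 3a7 = 4(4) + 3(7) = 37  holds
[5] a7 = 7 > 5, so we need a4 ≤ 8; a4 = 6 ≤ 8  holds
[6] abs(6 - 7) = 1  holds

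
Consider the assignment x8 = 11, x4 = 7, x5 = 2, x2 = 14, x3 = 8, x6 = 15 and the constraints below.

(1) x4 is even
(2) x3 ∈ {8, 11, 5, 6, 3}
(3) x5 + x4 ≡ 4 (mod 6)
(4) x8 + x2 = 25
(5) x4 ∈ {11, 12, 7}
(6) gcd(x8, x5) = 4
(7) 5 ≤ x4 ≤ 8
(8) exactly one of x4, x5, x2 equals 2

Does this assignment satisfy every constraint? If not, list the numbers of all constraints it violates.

Constraints 1, 3, and 6 do not hold.

(1) x4 = 7 is odd — violated.
(2) x3 = 8 is in {8, 11, 5, 6, 3} — OK.
(3) x5 + x4 = 9; 9 mod 6 = 3, not 4 — violated.
(4) x8 + x2 = 11 + 14 = 25 — OK.
(5) x4 = 7 is in {11, 12, 7} — OK.
(6) gcd(11, 2) = 1, not 4 — violated.
(7) x4 = 7 lies in [5, 8] — OK.
(8) x4=7, x5=2, x2=14; 1 of them equals 2 — OK.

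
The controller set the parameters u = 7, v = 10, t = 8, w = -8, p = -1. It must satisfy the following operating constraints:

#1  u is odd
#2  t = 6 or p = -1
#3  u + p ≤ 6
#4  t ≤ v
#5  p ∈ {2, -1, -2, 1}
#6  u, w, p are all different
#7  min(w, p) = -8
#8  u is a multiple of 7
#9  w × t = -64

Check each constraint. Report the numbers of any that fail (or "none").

#1 u = 7 is odd — holds.
#2 t = 8 ≠ 6, but p = -1 = -1 (second disjunct) — holds.
#3 u + p = 7 + (-1) = 6; 6 ≤ 6 — holds.
#4 t = 8, v = 10; 8 ≤ 10 — holds.
#5 p = -1 is in {2, -1, -2, 1} — holds.
#6 values 7, -8, -1 are pairwise distinct — holds.
#7 min(-8, -1) = -8 — holds.
#8 7 / 7 = 1, so 7 divides 7 — holds.
#9 w × t = -8 × 8 = -64 — holds.

No violations.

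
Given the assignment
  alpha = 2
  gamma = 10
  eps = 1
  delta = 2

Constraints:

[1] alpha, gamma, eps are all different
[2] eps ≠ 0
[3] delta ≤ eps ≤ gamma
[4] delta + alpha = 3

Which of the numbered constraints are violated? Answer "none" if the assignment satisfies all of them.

[1] values 2, 10, 1 are pairwise distinct — holds.
[2] eps = 1, and 1 ≠ 0 — holds.
[3] values 2, 1, 10; delta = 2 is not ≤ eps = 1 — fails.
[4] delta + alpha = 2 + 2 = 4, not 3 — fails.

Constraints 3, 4 are violated.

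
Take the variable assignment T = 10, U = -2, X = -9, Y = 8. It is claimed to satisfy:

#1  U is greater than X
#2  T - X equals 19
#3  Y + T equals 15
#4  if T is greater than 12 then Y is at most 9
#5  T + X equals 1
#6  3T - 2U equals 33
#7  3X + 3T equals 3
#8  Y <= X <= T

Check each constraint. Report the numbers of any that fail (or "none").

#1 U = -2, X = -9; -2 > -9 — holds.
#2 T - X = 10 - (-9) = 19 — holds.
#3 Y + T = 8 + 10 = 18, not 15 — does not hold.
#4 T = 10, not > 12; antecedent false, conditional vacuously true — holds.
#5 T + X = 10 + (-9) = 1 — holds.
#6 3T - 2U = 3(10) - 2(-2) = 34, not 33 — does not hold.
#7 3X + 3T = 3(-9) + 3(10) = 3 — holds.
#8 values 8, -9, 10; Y = 8 is not <= X = -9 — does not hold.

The assignment fails constraints 3, 6, and 8.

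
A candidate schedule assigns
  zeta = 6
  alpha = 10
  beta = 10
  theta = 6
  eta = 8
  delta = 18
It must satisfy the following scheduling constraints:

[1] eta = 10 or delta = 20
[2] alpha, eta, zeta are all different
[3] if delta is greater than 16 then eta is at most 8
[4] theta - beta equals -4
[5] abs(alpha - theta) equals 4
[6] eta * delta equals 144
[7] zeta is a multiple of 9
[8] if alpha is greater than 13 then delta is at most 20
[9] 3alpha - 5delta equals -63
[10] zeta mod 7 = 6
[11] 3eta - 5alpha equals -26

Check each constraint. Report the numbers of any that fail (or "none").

[1] eta = 8 ≠ 10 and delta = 18 ≠ 20; both disjuncts false — does not hold.
[2] values 10, 8, 6 are pairwise distinct — holds.
[3] delta = 18 > 16, so we need eta ≤ 8; eta = 8 ≤ 8 — holds.
[4] theta - beta = 6 - 10 = -4 — holds.
[5] abs(10 - 6) = 4 — holds.
[6] eta * delta = 8 * 18 = 144 — holds.
[7] 6 = 9*0 + 6, so 9 does not divide 6 — does not hold.
[8] alpha = 10, not > 13; antecedent false, conditional vacuously true — holds.
[9] 3alpha - 5delta = 3(10) - 5(18) = -60, not -63 — does not hold.
[10] 6 mod 7 = 6 — holds.
[11] 3eta - 5alpha = 3(8) - 5(10) = -26 — holds.

The assignment fails constraints 1, 7, and 9.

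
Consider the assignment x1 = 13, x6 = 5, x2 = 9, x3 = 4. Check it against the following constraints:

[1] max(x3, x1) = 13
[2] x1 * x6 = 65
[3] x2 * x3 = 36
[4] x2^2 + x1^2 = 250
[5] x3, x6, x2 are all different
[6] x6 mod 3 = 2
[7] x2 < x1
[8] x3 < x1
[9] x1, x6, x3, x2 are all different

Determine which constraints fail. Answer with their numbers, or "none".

[1] max(4, 13) = 13  ✓
[2] x1 * x6 = 13 * 5 = 65  ✓
[3] x2 * x3 = 9 * 4 = 36  ✓
[4] x2^2 + x1^2 = 9^2 + 13^2 = 81 + 169 = 250  ✓
[5] values 4, 5, 9 are pairwise distinct  ✓
[6] 5 mod 3 = 2  ✓
[7] x2 = 9, x1 = 13; 9 < 13  ✓
[8] x3 = 4, x1 = 13; 4 < 13  ✓
[9] values 13, 5, 4, 9 are pairwise distinct  ✓

Yes — all constraints hold.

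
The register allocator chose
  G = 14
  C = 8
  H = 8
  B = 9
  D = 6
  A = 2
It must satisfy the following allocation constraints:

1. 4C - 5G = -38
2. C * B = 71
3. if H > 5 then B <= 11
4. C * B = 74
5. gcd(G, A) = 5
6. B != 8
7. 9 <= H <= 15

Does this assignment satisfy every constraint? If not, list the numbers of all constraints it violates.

Violated: 2, 4, 5, 7.

1. 4C - 5G = 4(8) - 5(14) = -38  OK
2. C * B = 8 * 9 = 72, not 71  FAIL
3. H = 8 > 5, so we need B ≤ 11; B = 9 ≤ 11  OK
4. C * B = 8 * 9 = 72, not 74  FAIL
5. gcd(14, 2) = 2, not 5  FAIL
6. B = 9, and 9 ≠ 8  OK
7. H = 8 is outside [9, 15]  FAIL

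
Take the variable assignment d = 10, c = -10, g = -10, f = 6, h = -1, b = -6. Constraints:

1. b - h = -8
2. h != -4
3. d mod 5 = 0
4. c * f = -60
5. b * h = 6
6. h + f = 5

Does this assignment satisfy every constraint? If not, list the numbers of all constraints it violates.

1. b - h = -6 - (-1) = -5, not -8  ✘
2. h = -1, and -1 ≠ -4  ✔
3. 10 mod 5 = 0  ✔
4. c * f = -10 * 6 = -60  ✔
5. b * h = -6 * (-1) = 6  ✔
6. h + f = -1 + 6 = 5  ✔

Constraint 1 is violated.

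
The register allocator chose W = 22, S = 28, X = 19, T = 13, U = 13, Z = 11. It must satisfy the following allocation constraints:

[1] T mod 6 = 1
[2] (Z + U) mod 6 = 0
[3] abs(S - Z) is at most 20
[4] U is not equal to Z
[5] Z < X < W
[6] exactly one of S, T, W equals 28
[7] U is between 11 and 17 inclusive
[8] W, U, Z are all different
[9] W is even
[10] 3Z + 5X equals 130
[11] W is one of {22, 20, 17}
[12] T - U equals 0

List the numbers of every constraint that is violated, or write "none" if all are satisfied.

[1] 13 mod 6 = 1 — satisfied.
[2] Z + U = 24; 24 mod 6 = 0 — satisfied.
[3] abs(28 - 11) = 17; 17 ≤ 20 — satisfied.
[4] U = 13, Z = 11; distinct — satisfied.
[5] values 11 < 19 < 22 — satisfied.
[6] S=28, T=13, W=22; 1 of them equals 28 — satisfied.
[7] U = 13 lies in [11, 17] — satisfied.
[8] values 22, 13, 11 are pairwise distinct — satisfied.
[9] W = 22 is even — satisfied.
[10] 3Z + 5X = 3(11) + 5(19) = 128, not 130 — violated.
[11] W = 22 is in {22, 20, 17} — satisfied.
[12] T - U = 13 - 13 = 0 — satisfied.

The assignment fails constraint 10.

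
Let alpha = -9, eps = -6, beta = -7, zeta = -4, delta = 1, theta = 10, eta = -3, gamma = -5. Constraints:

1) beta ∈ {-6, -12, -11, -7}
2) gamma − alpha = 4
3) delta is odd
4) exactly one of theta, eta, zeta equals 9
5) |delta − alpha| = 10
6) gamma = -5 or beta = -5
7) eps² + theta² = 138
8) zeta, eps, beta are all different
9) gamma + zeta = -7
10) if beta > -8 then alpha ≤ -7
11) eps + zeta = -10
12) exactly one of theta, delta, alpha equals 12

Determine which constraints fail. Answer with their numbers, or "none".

The assignment fails constraints 4, 7, 9, and 12.

1) beta = -7 is in {-6, -12, -11, -7} — holds.
2) gamma − alpha = -5 − (-9) = 4 — holds.
3) delta = 1 is odd — holds.
4) theta=10, eta=-3, zeta=-4; 0 of them equal 9, not exactly one — fails.
5) |1 − (-9)| = 10 — holds.
6) gamma = -5 = -5 (first disjunct) — holds.
7) eps² + theta² = (-6)² + 10² = 36 + 100 = 136, not 138 — fails.
8) values -4, -6, -7 are pairwise distinct — holds.
9) gamma + zeta = -5 + (-4) = -9, not -7 — fails.
10) beta = -7 > -8, so we need alpha ≤ -7; alpha = -9 ≤ -7 — holds.
11) eps + zeta = -6 + (-4) = -10 — holds.
12) theta=10, delta=1, alpha=-9; 0 of them equal 12, not exactly one — fails.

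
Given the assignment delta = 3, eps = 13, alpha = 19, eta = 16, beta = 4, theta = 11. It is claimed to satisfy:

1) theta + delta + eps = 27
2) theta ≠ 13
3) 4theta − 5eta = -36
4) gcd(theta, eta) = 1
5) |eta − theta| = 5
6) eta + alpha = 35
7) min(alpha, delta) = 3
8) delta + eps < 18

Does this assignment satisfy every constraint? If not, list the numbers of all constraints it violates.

All constraints are satisfied.

1) theta + delta + eps = 11 + 3 + 13 = 27 — satisfied.
2) theta = 11, and 11 ≠ 13 — satisfied.
3) 4theta − 5eta = 4(11) − 5(16) = -36 — satisfied.
4) gcd(11, 16) = 1 — satisfied.
5) |16 − 11| = 5 — satisfied.
6) eta + alpha = 16 + 19 = 35 — satisfied.
7) min(19, 3) = 3 — satisfied.
8) delta + eps = 3 + 13 = 16; 16 < 18 — satisfied.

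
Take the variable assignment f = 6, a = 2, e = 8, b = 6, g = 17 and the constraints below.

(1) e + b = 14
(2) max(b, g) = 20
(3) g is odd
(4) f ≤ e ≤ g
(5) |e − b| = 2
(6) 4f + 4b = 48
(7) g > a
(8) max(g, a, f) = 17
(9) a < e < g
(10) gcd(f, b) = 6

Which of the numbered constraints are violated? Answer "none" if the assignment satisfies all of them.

Violated: 2.

(1) e + b = 8 + 6 = 14  true
(2) max(6, 17) = 17, not 20  false
(3) g = 17 is odd  true
(4) values 6 ≤ 8 ≤ 17  true
(5) |8 − 6| = 2  true
(6) 4f + 4b = 4(6) + 4(6) = 48  true
(7) g = 17, a = 2; 17 > 2  true
(8) max(17, 2, 6) = 17  true
(9) values 2 < 8 < 17  true
(10) gcd(6, 6) = 6  true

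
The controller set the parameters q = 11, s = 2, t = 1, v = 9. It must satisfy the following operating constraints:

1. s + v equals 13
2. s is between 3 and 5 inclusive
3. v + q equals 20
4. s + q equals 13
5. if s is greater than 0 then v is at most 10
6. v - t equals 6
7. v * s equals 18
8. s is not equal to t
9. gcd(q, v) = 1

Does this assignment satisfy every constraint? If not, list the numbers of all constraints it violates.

Constraints 1, 2, and 6 are violated.

1. s + v = 2 + 9 = 11, not 13 — violated.
2. s = 2 is outside [3, 5] — violated.
3. v + q = 9 + 11 = 20 — satisfied.
4. s + q = 2 + 11 = 13 — satisfied.
5. s = 2 > 0, so we need v ≤ 10; v = 9 ≤ 10 — satisfied.
6. v - t = 9 - 1 = 8, not 6 — violated.
7. v * s = 9 * 2 = 18 — satisfied.
8. s = 2, t = 1; distinct — satisfied.
9. gcd(11, 9) = 1 — satisfied.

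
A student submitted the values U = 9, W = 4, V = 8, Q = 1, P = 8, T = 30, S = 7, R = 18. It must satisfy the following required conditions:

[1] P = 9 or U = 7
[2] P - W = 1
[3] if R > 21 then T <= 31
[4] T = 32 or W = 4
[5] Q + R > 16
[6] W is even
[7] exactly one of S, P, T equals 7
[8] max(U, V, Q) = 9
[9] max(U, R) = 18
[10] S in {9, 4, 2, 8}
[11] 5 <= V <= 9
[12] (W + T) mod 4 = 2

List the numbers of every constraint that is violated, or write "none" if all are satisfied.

[1] P = 8 ≠ 9 and U = 9 ≠ 7; both disjuncts false — fails.
[2] P - W = 8 - 4 = 4, not 1 — fails.
[3] R = 18, not > 21; antecedent false, conditional vacuously true — holds.
[4] T = 30 ≠ 32, but W = 4 = 4 (second disjunct) — holds.
[5] Q + R = 1 + 18 = 19; 19 > 16 — holds.
[6] W = 4 is even — holds.
[7] S=7, P=8, T=30; 1 of them equals 7 — holds.
[8] max(9, 8, 1) = 9 — holds.
[9] max(9, 18) = 18 — holds.
[10] S = 7 is not in {9, 4, 2, 8} — fails.
[11] V = 8 lies in [5, 9] — holds.
[12] W + T = 34; 34 mod 4 = 2 — holds.

Constraints 1, 2, and 10 do not hold.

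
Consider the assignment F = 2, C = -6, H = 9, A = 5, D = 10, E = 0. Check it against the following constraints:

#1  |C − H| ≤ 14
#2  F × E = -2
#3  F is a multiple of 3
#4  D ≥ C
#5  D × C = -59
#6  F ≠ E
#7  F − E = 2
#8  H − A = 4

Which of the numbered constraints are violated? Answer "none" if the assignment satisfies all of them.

#1 |-6 − 9| = 15; 15 > 14, exceeds bound 14 — violated.
#2 F × E = 2 × 0 = 0, not -2 — violated.
#3 2 = 3×0 + 2, so 3 does not divide 2 — violated.
#4 D = 10, C = -6; 10 ≥ -6 — OK.
#5 D × C = 10 × (-6) = -60, not -59 — violated.
#6 F = 2, E = 0; distinct — OK.
#7 F − E = 2 − 0 = 2 — OK.
#8 H − A = 9 − 5 = 4 — OK.

The assignment fails constraints 1, 2, 3, 5.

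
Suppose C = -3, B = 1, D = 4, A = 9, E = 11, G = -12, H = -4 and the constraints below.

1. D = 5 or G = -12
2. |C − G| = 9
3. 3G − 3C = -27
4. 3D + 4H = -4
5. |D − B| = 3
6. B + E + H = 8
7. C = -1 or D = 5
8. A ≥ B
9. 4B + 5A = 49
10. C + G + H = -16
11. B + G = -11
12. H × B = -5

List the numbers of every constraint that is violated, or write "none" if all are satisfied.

Constraints 7, 10, and 12 are violated.

1. D = 4 ≠ 5, but G = -12 = -12 (second disjunct) — holds.
2. |-3 − (-12)| = 9 — holds.
3. 3G − 3C = 3(-12) − 3(-3) = -27 — holds.
4. 3D + 4H = 3(4) + 4(-4) = -4 — holds.
5. |4 − 1| = 3 — holds.
6. B + E + H = 1 + 11 + (-4) = 8 — holds.
7. C = -3 ≠ -1 and D = 4 ≠ 5; both disjuncts false — fails.
8. A = 9, B = 1; 9 ≥ 1 — holds.
9. 4B + 5A = 4(1) + 5(9) = 49 — holds.
10. C + G + H = -3 + (-12) + (-4) = -19, not -16 — fails.
11. B + G = 1 + (-12) = -11 — holds.
12. H × B = -4 × 1 = -4, not -5 — fails.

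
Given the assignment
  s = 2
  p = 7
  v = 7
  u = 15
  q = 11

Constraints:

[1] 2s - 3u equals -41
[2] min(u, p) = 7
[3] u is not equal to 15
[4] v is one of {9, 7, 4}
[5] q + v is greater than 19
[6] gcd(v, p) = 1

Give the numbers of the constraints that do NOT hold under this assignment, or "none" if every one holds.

The assignment fails constraints 3, 5, and 6.

[1] 2s - 3u = 2(2) - 3(15) = -41  OK
[2] min(15, 7) = 7  OK
[3] u = 15, but 15 is required to differ  FAIL
[4] v = 7 is in {9, 7, 4}  OK
[5] q + v = 11 + 7 = 18; 18 ≤ 19, bound 19 not met  FAIL
[6] gcd(7, 7) = 7, not 1  FAIL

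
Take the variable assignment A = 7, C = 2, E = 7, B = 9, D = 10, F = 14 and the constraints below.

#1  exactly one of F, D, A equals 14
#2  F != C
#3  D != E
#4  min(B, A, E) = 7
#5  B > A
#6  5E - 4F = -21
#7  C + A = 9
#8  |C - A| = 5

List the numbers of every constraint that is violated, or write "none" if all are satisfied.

#1 F=14, D=10, A=7; 1 of them equals 14 — satisfied.
#2 F = 14, C = 2; distinct — satisfied.
#3 D = 10, E = 7; distinct — satisfied.
#4 min(9, 7, 7) = 7 — satisfied.
#5 B = 9, A = 7; 9 > 7 — satisfied.
#6 5E - 4F = 5(7) - 4(14) = -21 — satisfied.
#7 C + A = 2 + 7 = 9 — satisfied.
#8 |2 - 7| = 5 — satisfied.

The assignment satisfies every constraint.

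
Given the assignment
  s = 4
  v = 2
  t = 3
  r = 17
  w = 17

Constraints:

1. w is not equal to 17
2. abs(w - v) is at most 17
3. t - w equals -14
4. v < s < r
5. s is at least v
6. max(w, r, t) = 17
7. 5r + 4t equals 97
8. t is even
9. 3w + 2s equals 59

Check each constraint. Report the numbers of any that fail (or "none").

1. w = 17, but 17 is required to differ  ✘
2. abs(17 - 2) = 15; 15 ≤ 17  ✔
3. t - w = 3 - 17 = -14  ✔
4. values 2 < 4 < 17  ✔
5. s = 4, v = 2; 4 ≥ 2  ✔
6. max(17, 17, 3) = 17  ✔
7. 5r + 4t = 5(17) + 4(3) = 97  ✔
8. t = 3 is odd  ✘
9. 3w + 2s = 3(17) + 2(4) = 59  ✔

Constraints 1 and 8 are violated.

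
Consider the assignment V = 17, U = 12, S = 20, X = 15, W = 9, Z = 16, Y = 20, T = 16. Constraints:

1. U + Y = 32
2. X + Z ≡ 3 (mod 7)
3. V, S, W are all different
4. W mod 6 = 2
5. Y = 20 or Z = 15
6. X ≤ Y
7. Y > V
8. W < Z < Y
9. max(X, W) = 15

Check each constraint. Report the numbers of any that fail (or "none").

1. U + Y = 12 + 20 = 32  holds
2. X + Z = 31; 31 mod 7 = 3  holds
3. values 17, 20, 9 are pairwise distinct  holds
4. 9 mod 6 = 3, not 2  fails
5. Y = 20 = 20 (first disjunct)  holds
6. X = 15, Y = 20; 15 ≤ 20  holds
7. Y = 20, V = 17; 20 > 17  holds
8. values 9 < 16 < 20  holds
9. max(15, 9) = 15  holds

The assignment fails constraint 4.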